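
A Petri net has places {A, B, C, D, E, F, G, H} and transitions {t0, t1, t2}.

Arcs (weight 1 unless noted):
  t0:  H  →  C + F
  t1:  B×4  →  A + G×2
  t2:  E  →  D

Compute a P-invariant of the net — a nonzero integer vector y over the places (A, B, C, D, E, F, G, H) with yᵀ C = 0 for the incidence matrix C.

y = (A:4, B:1, C:0, D:0, E:0, F:0, G:0, H:0)

Incidence matrix C (rows=places, cols=transitions):
       t0   t1   t2
    A   0    1    0
    B   0   -4    0
    C   1    0    0
    D   0    0    1
    E   0    0   -1
    F   1    0    0
    G   0    2    0
    H  -1    0    0

Candidate y = [4, 1, 0, 0, 0, 0, 0, 0]; check y·C column-wise:
  col t0: 4·0 + 1·0 + 0·1 + 0·1 + 0·-1 = 0
  col t1: 4·1 + 1·-4 + 0·2 = 0
  col t2: 4·0 + 1·0 + 0·1 + 0·-1 = 0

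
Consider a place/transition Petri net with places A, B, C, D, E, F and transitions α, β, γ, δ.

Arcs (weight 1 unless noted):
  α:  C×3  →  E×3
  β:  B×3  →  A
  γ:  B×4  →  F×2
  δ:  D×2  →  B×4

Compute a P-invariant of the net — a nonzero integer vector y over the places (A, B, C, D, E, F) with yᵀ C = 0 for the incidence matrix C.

y = (A:0, B:0, C:1, D:0, E:1, F:0)

Incidence matrix C (rows=places, cols=transitions):
        α    β    γ    δ
    A   0    1    0    0
    B   0   -3   -4    4
    C  -3    0    0    0
    D   0    0    0   -2
    E   3    0    0    0
    F   0    0    2    0

Candidate y = [0, 0, 1, 0, 1, 0]; check y·C column-wise:
  col α: 1·-3 + 1·3 = 0
  col β: 0·1 + 0·-3 + 1·0 + 1·0 = 0
  col γ: 0·-4 + 1·0 + 1·0 + 0·2 = 0
  col δ: 0·4 + 1·0 + 0·-2 + 1·0 = 0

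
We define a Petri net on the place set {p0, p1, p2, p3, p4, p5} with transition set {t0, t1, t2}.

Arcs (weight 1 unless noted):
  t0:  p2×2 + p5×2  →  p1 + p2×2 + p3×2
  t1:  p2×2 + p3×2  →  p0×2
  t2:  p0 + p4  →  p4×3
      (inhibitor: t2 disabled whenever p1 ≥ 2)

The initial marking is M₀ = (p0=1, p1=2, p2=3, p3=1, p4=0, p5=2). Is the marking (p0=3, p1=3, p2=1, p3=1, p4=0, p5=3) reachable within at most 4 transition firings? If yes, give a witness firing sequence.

NO — not reachable within 4 firings

depth 0: 1 marking
depth 1: 2 markings reached so far
depth 2: 3 markings reached so far
depth 3: 3 markings reached so far
(frontier empty at depth 3; search complete)
target is not among the 3 markings reachable within 4 steps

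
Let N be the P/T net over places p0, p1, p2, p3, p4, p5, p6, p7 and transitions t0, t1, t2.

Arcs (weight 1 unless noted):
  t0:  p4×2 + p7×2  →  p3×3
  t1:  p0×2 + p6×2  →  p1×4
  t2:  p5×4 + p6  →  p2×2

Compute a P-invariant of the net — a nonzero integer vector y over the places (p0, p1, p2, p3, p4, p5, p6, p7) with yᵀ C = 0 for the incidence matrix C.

Incidence matrix C (rows=places, cols=transitions):
       t0   t1   t2
   p0   0   -2    0
   p1   0    4    0
   p2   0    0    2
   p3   3    0    0
   p4  -2    0    0
   p5   0    0   -4
   p6   0   -2   -1
   p7  -2    0    0

Candidate y = [2, 1, 0, 0, 0, 0, 0, 0]; check y·C column-wise:
  col t0: 2·0 + 1·0 + 0·3 + 0·-2 + 0·-2 = 0
  col t1: 2·-2 + 1·4 + 0·-2 = 0
  col t2: 2·0 + 1·0 + 0·2 + 0·-4 + 0·-1 = 0

y = (p0:2, p1:1, p2:0, p3:0, p4:0, p5:0, p6:0, p7:0)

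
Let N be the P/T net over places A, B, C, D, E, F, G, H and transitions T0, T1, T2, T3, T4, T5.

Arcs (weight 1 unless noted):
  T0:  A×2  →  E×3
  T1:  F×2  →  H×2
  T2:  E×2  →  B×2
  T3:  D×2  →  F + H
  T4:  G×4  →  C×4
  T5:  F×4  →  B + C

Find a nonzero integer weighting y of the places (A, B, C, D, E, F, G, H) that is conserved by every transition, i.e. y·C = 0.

Incidence matrix C (rows=places, cols=transitions):
       T0   T1   T2   T3   T4   T5
    A  -2    0    0    0    0    0
    B   0    0    2    0    0    1
    C   0    0    0    0    4    1
    D   0    0    0   -2    0    0
    E   3    0   -2    0    0    0
    F   0   -2    0    1    0   -4
    G   0    0    0    0   -4    0
    H   0    2    0    1    0    0

Candidate y = [3, 2, -2, 0, 2, 0, -2, 0]; check y·C column-wise:
  col T0: 3·-2 + 2·0 + -2·0 + 2·3 + -2·0 = 0
  col T1: 3·0 + 2·0 + -2·0 + 2·0 + 0·-2 + -2·0 + 0·2 = 0
  col T2: 3·0 + 2·2 + -2·0 + 2·-2 + -2·0 = 0
  col T3: 3·0 + 2·0 + -2·0 + 0·-2 + 2·0 + 0·1 + -2·0 + 0·1 = 0
  col T4: 3·0 + 2·0 + -2·4 + 2·0 + -2·-4 = 0
  col T5: 3·0 + 2·1 + -2·1 + 2·0 + 0·-4 + -2·0 = 0

y = (A:3, B:2, C:-2, D:0, E:2, F:0, G:-2, H:0)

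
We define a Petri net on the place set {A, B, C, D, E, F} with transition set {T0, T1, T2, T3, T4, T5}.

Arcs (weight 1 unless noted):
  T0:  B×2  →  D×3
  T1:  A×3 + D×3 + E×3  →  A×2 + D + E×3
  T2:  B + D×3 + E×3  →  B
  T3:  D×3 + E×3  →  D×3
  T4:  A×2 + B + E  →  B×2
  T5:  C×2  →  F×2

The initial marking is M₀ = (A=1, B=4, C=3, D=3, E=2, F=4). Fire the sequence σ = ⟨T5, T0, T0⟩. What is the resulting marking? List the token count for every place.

(A=1, B=0, C=1, D=9, E=2, F=6)

step 1: fire T5:  (A=1, B=4, C=3, D=3, E=2, F=4) → (A=1, B=4, C=1, D=3, E=2, F=6)
step 2: fire T0:  (A=1, B=4, C=1, D=3, E=2, F=6) → (A=1, B=2, C=1, D=6, E=2, F=6)
step 3: fire T0:  (A=1, B=2, C=1, D=6, E=2, F=6) → (A=1, B=0, C=1, D=9, E=2, F=6)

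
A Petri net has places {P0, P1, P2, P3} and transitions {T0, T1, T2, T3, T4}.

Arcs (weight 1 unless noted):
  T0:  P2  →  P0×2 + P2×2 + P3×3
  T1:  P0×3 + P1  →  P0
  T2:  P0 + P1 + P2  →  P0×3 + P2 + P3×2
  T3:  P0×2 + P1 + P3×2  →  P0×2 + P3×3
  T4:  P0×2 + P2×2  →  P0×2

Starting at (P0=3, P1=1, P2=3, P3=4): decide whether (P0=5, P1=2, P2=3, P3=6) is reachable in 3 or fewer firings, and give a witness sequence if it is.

NO — not reachable within 3 firings

depth 0: 1 marking
depth 1: 6 markings reached so far
depth 2: 14 markings reached so far
depth 3: 23 markings reached so far
target is not among the 23 markings reachable within 3 steps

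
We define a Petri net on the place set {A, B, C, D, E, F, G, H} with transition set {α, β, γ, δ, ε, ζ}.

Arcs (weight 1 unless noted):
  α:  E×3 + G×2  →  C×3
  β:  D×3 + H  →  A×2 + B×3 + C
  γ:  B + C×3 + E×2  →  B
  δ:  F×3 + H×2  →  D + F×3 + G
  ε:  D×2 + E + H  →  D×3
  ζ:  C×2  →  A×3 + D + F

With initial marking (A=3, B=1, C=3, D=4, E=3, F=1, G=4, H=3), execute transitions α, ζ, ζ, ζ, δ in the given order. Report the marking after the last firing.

step 1: fire α:  (A=3, B=1, C=3, D=4, E=3, F=1, G=4, H=3) → (A=3, B=1, C=6, D=4, E=0, F=1, G=2, H=3)
step 2: fire ζ:  (A=3, B=1, C=6, D=4, E=0, F=1, G=2, H=3) → (A=6, B=1, C=4, D=5, E=0, F=2, G=2, H=3)
step 3: fire ζ:  (A=6, B=1, C=4, D=5, E=0, F=2, G=2, H=3) → (A=9, B=1, C=2, D=6, E=0, F=3, G=2, H=3)
step 4: fire ζ:  (A=9, B=1, C=2, D=6, E=0, F=3, G=2, H=3) → (A=12, B=1, C=0, D=7, E=0, F=4, G=2, H=3)
step 5: fire δ:  (A=12, B=1, C=0, D=7, E=0, F=4, G=2, H=3) → (A=12, B=1, C=0, D=8, E=0, F=4, G=3, H=1)

(A=12, B=1, C=0, D=8, E=0, F=4, G=3, H=1)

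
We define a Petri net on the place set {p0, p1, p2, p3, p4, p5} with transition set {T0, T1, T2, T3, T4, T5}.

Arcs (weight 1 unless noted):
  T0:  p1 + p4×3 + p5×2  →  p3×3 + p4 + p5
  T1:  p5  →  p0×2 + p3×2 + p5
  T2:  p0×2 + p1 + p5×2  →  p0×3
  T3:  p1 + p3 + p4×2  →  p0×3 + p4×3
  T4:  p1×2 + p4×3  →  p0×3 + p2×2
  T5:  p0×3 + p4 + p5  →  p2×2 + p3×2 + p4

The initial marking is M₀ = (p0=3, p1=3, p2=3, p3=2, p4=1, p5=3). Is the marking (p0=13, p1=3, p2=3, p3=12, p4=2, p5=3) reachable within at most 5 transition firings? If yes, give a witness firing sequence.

depth 0: 1 marking
depth 1: 4 markings reached so far
depth 2: 8 markings reached so far
depth 3: 12 markings reached so far
depth 4: 17 markings reached so far
depth 5: 22 markings reached so far
target is not among the 22 markings reachable within 5 steps

NO — not reachable within 5 firings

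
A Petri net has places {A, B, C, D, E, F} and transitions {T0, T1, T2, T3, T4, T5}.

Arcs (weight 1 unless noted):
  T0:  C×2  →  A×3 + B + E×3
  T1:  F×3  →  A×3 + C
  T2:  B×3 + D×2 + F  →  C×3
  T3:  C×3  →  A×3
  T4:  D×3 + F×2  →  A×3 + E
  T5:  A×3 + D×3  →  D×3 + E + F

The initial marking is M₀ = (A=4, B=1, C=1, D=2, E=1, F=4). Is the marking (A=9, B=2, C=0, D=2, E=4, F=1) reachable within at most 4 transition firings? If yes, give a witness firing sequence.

depth 0: 1 marking
depth 1: 2 markings reached so far
depth 2: 3 markings reached so far
depth 3: 3 markings reached so far
(frontier empty at depth 3; search complete)
target is not among the 3 markings reachable within 4 steps

NO — not reachable within 4 firings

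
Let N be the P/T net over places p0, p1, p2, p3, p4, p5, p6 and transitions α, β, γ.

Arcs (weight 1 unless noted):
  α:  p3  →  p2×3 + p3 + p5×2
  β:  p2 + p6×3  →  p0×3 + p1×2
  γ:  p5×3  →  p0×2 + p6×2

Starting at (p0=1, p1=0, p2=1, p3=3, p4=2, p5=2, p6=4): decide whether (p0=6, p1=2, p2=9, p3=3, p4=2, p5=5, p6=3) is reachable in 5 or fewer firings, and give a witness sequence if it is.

step 1: fire α:  (p0=1, p1=0, p2=1, p3=3, p4=2, p5=2, p6=4) → (p0=1, p1=0, p2=4, p3=3, p4=2, p5=4, p6=4)
step 2: fire α:  (p0=1, p1=0, p2=4, p3=3, p4=2, p5=4, p6=4) → (p0=1, p1=0, p2=7, p3=3, p4=2, p5=6, p6=4)
step 3: fire α:  (p0=1, p1=0, p2=7, p3=3, p4=2, p5=6, p6=4) → (p0=1, p1=0, p2=10, p3=3, p4=2, p5=8, p6=4)
step 4: fire β:  (p0=1, p1=0, p2=10, p3=3, p4=2, p5=8, p6=4) → (p0=4, p1=2, p2=9, p3=3, p4=2, p5=8, p6=1)
step 5: fire γ:  (p0=4, p1=2, p2=9, p3=3, p4=2, p5=8, p6=1) → (p0=6, p1=2, p2=9, p3=3, p4=2, p5=5, p6=3)

YES — reachable via ⟨α, α, α, β, γ⟩ (5 firings)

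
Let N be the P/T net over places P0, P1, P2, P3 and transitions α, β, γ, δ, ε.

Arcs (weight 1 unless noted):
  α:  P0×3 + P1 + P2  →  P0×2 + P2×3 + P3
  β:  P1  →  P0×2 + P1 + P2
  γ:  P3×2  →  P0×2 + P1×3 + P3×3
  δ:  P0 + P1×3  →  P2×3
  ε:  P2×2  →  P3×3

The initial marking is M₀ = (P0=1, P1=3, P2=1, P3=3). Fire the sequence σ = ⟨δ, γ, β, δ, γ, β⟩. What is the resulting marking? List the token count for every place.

step 1: fire δ:  (P0=1, P1=3, P2=1, P3=3) → (P0=0, P1=0, P2=4, P3=3)
step 2: fire γ:  (P0=0, P1=0, P2=4, P3=3) → (P0=2, P1=3, P2=4, P3=4)
step 3: fire β:  (P0=2, P1=3, P2=4, P3=4) → (P0=4, P1=3, P2=5, P3=4)
step 4: fire δ:  (P0=4, P1=3, P2=5, P3=4) → (P0=3, P1=0, P2=8, P3=4)
step 5: fire γ:  (P0=3, P1=0, P2=8, P3=4) → (P0=5, P1=3, P2=8, P3=5)
step 6: fire β:  (P0=5, P1=3, P2=8, P3=5) → (P0=7, P1=3, P2=9, P3=5)

(P0=7, P1=3, P2=9, P3=5)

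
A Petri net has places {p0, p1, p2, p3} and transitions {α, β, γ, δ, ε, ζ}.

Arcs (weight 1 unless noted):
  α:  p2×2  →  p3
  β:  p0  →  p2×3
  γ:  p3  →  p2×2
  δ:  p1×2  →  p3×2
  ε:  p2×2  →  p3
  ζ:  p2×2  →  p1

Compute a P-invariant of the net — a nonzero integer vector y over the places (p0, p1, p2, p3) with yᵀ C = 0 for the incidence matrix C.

Incidence matrix C (rows=places, cols=transitions):
        α    β    γ    δ    ε    ζ
   p0   0   -1    0    0    0    0
   p1   0    0    0   -2    0    1
   p2  -2    3    2    0   -2   -2
   p3   1    0   -1    2    1    0

Candidate y = [3, 2, 1, 2]; check y·C column-wise:
  col α: 3·0 + 2·0 + 1·-2 + 2·1 = 0
  col β: 3·-1 + 2·0 + 1·3 + 2·0 = 0
  col γ: 3·0 + 2·0 + 1·2 + 2·-1 = 0
  col δ: 3·0 + 2·-2 + 1·0 + 2·2 = 0
  col ε: 3·0 + 2·0 + 1·-2 + 2·1 = 0
  col ζ: 3·0 + 2·1 + 1·-2 + 2·0 = 0

y = (p0:3, p1:2, p2:1, p3:2)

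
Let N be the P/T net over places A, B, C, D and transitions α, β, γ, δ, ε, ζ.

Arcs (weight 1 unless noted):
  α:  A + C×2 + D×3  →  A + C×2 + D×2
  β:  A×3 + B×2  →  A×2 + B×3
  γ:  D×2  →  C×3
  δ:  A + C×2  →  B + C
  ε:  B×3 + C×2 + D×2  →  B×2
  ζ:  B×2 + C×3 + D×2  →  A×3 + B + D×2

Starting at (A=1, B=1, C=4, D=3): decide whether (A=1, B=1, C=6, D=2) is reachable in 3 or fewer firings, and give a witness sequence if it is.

depth 0: 1 marking
depth 1: 4 markings reached so far
depth 2: 8 markings reached so far
depth 3: 11 markings reached so far
target is not among the 11 markings reachable within 3 steps

NO — not reachable within 3 firings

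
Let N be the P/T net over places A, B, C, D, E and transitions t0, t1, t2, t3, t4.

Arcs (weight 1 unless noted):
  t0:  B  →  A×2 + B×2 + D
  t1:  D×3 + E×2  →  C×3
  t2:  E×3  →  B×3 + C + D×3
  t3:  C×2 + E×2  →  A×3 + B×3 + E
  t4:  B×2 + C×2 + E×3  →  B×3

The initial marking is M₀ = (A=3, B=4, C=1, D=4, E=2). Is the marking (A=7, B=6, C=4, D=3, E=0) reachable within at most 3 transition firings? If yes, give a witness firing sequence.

step 1: fire t0:  (A=3, B=4, C=1, D=4, E=2) → (A=5, B=5, C=1, D=5, E=2)
step 2: fire t0:  (A=5, B=5, C=1, D=5, E=2) → (A=7, B=6, C=1, D=6, E=2)
step 3: fire t1:  (A=7, B=6, C=1, D=6, E=2) → (A=7, B=6, C=4, D=3, E=0)

YES — reachable via ⟨t0, t0, t1⟩ (3 firings)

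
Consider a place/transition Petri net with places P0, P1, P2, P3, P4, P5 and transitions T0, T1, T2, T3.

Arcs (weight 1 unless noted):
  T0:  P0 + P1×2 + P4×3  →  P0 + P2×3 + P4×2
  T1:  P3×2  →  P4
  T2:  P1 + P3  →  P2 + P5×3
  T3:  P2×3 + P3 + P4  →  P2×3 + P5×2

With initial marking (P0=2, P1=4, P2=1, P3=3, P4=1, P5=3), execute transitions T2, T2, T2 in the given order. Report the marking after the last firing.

(P0=2, P1=1, P2=4, P3=0, P4=1, P5=12)

step 1: fire T2:  (P0=2, P1=4, P2=1, P3=3, P4=1, P5=3) → (P0=2, P1=3, P2=2, P3=2, P4=1, P5=6)
step 2: fire T2:  (P0=2, P1=3, P2=2, P3=2, P4=1, P5=6) → (P0=2, P1=2, P2=3, P3=1, P4=1, P5=9)
step 3: fire T2:  (P0=2, P1=2, P2=3, P3=1, P4=1, P5=9) → (P0=2, P1=1, P2=4, P3=0, P4=1, P5=12)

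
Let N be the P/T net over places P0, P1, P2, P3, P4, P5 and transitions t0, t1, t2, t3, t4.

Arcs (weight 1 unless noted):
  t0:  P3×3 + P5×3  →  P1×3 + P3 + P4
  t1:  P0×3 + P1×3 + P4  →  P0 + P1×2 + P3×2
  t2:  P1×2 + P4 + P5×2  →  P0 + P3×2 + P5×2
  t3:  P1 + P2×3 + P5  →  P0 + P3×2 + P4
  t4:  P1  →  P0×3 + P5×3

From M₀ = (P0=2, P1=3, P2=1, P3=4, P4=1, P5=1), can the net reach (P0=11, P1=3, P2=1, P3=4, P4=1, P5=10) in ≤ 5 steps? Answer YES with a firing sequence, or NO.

NO — not reachable within 5 firings

depth 0: 1 marking
depth 1: 2 markings reached so far
depth 2: 5 markings reached so far
depth 3: 9 markings reached so far
depth 4: 14 markings reached so far
depth 5: 22 markings reached so far
target is not among the 22 markings reachable within 5 steps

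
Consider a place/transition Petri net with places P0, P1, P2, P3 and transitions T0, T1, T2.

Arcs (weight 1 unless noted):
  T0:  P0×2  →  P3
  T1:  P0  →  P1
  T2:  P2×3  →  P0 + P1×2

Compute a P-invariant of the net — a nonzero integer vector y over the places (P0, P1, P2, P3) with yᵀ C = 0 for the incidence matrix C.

y = (P0:1, P1:1, P2:1, P3:2)

Incidence matrix C (rows=places, cols=transitions):
       T0   T1   T2
   P0  -2   -1    1
   P1   0    1    2
   P2   0    0   -3
   P3   1    0    0

Candidate y = [1, 1, 1, 2]; check y·C column-wise:
  col T0: 1·-2 + 1·0 + 1·0 + 2·1 = 0
  col T1: 1·-1 + 1·1 + 1·0 + 2·0 = 0
  col T2: 1·1 + 1·2 + 1·-3 + 2·0 = 0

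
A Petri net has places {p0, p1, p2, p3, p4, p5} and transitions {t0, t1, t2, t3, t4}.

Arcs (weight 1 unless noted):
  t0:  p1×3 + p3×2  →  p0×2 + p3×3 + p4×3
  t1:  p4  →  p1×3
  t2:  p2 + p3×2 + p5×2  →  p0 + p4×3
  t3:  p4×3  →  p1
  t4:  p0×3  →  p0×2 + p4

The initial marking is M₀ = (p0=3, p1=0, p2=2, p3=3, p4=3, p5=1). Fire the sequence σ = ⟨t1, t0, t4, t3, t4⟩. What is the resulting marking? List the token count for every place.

(p0=3, p1=1, p2=2, p3=4, p4=4, p5=1)

step 1: fire t1:  (p0=3, p1=0, p2=2, p3=3, p4=3, p5=1) → (p0=3, p1=3, p2=2, p3=3, p4=2, p5=1)
step 2: fire t0:  (p0=3, p1=3, p2=2, p3=3, p4=2, p5=1) → (p0=5, p1=0, p2=2, p3=4, p4=5, p5=1)
step 3: fire t4:  (p0=5, p1=0, p2=2, p3=4, p4=5, p5=1) → (p0=4, p1=0, p2=2, p3=4, p4=6, p5=1)
step 4: fire t3:  (p0=4, p1=0, p2=2, p3=4, p4=6, p5=1) → (p0=4, p1=1, p2=2, p3=4, p4=3, p5=1)
step 5: fire t4:  (p0=4, p1=1, p2=2, p3=4, p4=3, p5=1) → (p0=3, p1=1, p2=2, p3=4, p4=4, p5=1)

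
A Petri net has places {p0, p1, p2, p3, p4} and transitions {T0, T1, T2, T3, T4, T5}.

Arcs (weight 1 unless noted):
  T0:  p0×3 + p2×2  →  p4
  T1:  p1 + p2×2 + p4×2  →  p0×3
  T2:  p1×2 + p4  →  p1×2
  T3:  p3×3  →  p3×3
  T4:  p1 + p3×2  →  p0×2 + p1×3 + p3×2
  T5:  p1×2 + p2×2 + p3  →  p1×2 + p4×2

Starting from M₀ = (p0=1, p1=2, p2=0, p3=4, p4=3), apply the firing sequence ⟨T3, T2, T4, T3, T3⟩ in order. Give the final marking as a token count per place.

(p0=3, p1=4, p2=0, p3=4, p4=2)

step 1: fire T3:  (p0=1, p1=2, p2=0, p3=4, p4=3) → (p0=1, p1=2, p2=0, p3=4, p4=3)
step 2: fire T2:  (p0=1, p1=2, p2=0, p3=4, p4=3) → (p0=1, p1=2, p2=0, p3=4, p4=2)
step 3: fire T4:  (p0=1, p1=2, p2=0, p3=4, p4=2) → (p0=3, p1=4, p2=0, p3=4, p4=2)
step 4: fire T3:  (p0=3, p1=4, p2=0, p3=4, p4=2) → (p0=3, p1=4, p2=0, p3=4, p4=2)
step 5: fire T3:  (p0=3, p1=4, p2=0, p3=4, p4=2) → (p0=3, p1=4, p2=0, p3=4, p4=2)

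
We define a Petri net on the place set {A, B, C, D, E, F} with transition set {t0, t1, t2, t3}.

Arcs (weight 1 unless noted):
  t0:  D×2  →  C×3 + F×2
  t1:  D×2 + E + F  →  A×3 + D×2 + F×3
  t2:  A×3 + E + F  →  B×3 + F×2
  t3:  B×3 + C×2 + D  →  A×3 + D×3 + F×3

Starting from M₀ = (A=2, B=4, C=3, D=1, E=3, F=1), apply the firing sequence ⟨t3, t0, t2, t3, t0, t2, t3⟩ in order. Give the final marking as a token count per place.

(A=5, B=1, C=3, D=3, E=1, F=16)

step 1: fire t3:  (A=2, B=4, C=3, D=1, E=3, F=1) → (A=5, B=1, C=1, D=3, E=3, F=4)
step 2: fire t0:  (A=5, B=1, C=1, D=3, E=3, F=4) → (A=5, B=1, C=4, D=1, E=3, F=6)
step 3: fire t2:  (A=5, B=1, C=4, D=1, E=3, F=6) → (A=2, B=4, C=4, D=1, E=2, F=7)
step 4: fire t3:  (A=2, B=4, C=4, D=1, E=2, F=7) → (A=5, B=1, C=2, D=3, E=2, F=10)
step 5: fire t0:  (A=5, B=1, C=2, D=3, E=2, F=10) → (A=5, B=1, C=5, D=1, E=2, F=12)
step 6: fire t2:  (A=5, B=1, C=5, D=1, E=2, F=12) → (A=2, B=4, C=5, D=1, E=1, F=13)
step 7: fire t3:  (A=2, B=4, C=5, D=1, E=1, F=13) → (A=5, B=1, C=3, D=3, E=1, F=16)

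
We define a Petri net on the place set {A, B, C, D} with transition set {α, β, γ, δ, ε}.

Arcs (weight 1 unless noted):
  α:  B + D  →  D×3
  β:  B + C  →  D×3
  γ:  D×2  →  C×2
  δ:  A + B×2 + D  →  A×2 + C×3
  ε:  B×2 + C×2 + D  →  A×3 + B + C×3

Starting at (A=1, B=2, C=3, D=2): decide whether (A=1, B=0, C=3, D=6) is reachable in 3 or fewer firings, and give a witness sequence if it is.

step 1: fire α:  (A=1, B=2, C=3, D=2) → (A=1, B=1, C=3, D=4)
step 2: fire α:  (A=1, B=1, C=3, D=4) → (A=1, B=0, C=3, D=6)

YES — reachable via ⟨α, α⟩ (2 firings)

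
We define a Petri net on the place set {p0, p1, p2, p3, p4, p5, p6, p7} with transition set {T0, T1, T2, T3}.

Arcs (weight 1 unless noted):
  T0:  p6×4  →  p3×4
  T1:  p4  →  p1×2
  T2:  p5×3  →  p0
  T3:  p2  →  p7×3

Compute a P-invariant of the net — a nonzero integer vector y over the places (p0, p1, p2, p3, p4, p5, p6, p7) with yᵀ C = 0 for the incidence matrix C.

y = (p0:0, p1:1, p2:0, p3:0, p4:2, p5:0, p6:0, p7:0)

Incidence matrix C (rows=places, cols=transitions):
       T0   T1   T2   T3
   p0   0    0    1    0
   p1   0    2    0    0
   p2   0    0    0   -1
   p3   4    0    0    0
   p4   0   -1    0    0
   p5   0    0   -3    0
   p6  -4    0    0    0
   p7   0    0    0    3

Candidate y = [0, 1, 0, 0, 2, 0, 0, 0]; check y·C column-wise:
  col T0: 1·0 + 0·4 + 2·0 + 0·-4 = 0
  col T1: 1·2 + 2·-1 = 0
  col T2: 0·1 + 1·0 + 2·0 + 0·-3 = 0
  col T3: 1·0 + 0·-1 + 2·0 + 0·3 = 0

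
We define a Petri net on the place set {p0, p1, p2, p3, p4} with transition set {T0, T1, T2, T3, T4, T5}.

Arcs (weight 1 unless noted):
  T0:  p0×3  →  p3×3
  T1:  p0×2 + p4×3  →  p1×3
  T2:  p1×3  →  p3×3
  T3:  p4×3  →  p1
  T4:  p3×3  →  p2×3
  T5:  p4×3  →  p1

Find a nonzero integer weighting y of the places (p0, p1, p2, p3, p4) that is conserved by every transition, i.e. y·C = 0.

Incidence matrix C (rows=places, cols=transitions):
       T0   T1   T2   T3   T4   T5
   p0  -3   -2    0    0    0    0
   p1   0    3   -3    1    0    1
   p2   0    0    0    0    3    0
   p3   3    0    3    0   -3    0
   p4   0   -3    0   -3    0   -3

Candidate y = [3, 3, 3, 3, 1]; check y·C column-wise:
  col T0: 3·-3 + 3·0 + 3·0 + 3·3 + 1·0 = 0
  col T1: 3·-2 + 3·3 + 3·0 + 3·0 + 1·-3 = 0
  col T2: 3·0 + 3·-3 + 3·0 + 3·3 + 1·0 = 0
  col T3: 3·0 + 3·1 + 3·0 + 3·0 + 1·-3 = 0
  col T4: 3·0 + 3·0 + 3·3 + 3·-3 + 1·0 = 0
  col T5: 3·0 + 3·1 + 3·0 + 3·0 + 1·-3 = 0

y = (p0:3, p1:3, p2:3, p3:3, p4:1)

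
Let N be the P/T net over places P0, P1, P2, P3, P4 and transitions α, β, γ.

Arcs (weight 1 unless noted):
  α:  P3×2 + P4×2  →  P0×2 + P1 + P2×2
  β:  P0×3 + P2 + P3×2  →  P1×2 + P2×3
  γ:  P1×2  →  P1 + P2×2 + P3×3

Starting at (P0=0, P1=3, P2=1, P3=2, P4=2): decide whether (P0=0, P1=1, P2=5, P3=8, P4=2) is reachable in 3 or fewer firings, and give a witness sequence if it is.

step 1: fire γ:  (P0=0, P1=3, P2=1, P3=2, P4=2) → (P0=0, P1=2, P2=3, P3=5, P4=2)
step 2: fire γ:  (P0=0, P1=2, P2=3, P3=5, P4=2) → (P0=0, P1=1, P2=5, P3=8, P4=2)

YES — reachable via ⟨γ, γ⟩ (2 firings)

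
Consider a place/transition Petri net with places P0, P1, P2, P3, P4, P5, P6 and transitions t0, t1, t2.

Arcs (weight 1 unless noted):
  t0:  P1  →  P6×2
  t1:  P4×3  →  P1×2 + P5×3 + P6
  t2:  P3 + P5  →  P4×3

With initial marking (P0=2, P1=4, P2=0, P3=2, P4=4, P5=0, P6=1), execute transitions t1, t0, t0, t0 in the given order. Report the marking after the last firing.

(P0=2, P1=3, P2=0, P3=2, P4=1, P5=3, P6=8)

step 1: fire t1:  (P0=2, P1=4, P2=0, P3=2, P4=4, P5=0, P6=1) → (P0=2, P1=6, P2=0, P3=2, P4=1, P5=3, P6=2)
step 2: fire t0:  (P0=2, P1=6, P2=0, P3=2, P4=1, P5=3, P6=2) → (P0=2, P1=5, P2=0, P3=2, P4=1, P5=3, P6=4)
step 3: fire t0:  (P0=2, P1=5, P2=0, P3=2, P4=1, P5=3, P6=4) → (P0=2, P1=4, P2=0, P3=2, P4=1, P5=3, P6=6)
step 4: fire t0:  (P0=2, P1=4, P2=0, P3=2, P4=1, P5=3, P6=6) → (P0=2, P1=3, P2=0, P3=2, P4=1, P5=3, P6=8)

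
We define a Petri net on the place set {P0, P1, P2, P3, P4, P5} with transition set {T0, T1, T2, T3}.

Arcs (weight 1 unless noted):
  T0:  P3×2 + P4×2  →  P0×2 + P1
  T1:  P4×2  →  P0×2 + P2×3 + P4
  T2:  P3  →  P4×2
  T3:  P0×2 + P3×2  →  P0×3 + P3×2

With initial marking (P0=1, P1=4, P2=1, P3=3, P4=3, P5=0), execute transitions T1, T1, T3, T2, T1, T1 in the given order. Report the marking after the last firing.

step 1: fire T1:  (P0=1, P1=4, P2=1, P3=3, P4=3, P5=0) → (P0=3, P1=4, P2=4, P3=3, P4=2, P5=0)
step 2: fire T1:  (P0=3, P1=4, P2=4, P3=3, P4=2, P5=0) → (P0=5, P1=4, P2=7, P3=3, P4=1, P5=0)
step 3: fire T3:  (P0=5, P1=4, P2=7, P3=3, P4=1, P5=0) → (P0=6, P1=4, P2=7, P3=3, P4=1, P5=0)
step 4: fire T2:  (P0=6, P1=4, P2=7, P3=3, P4=1, P5=0) → (P0=6, P1=4, P2=7, P3=2, P4=3, P5=0)
step 5: fire T1:  (P0=6, P1=4, P2=7, P3=2, P4=3, P5=0) → (P0=8, P1=4, P2=10, P3=2, P4=2, P5=0)
step 6: fire T1:  (P0=8, P1=4, P2=10, P3=2, P4=2, P5=0) → (P0=10, P1=4, P2=13, P3=2, P4=1, P5=0)

(P0=10, P1=4, P2=13, P3=2, P4=1, P5=0)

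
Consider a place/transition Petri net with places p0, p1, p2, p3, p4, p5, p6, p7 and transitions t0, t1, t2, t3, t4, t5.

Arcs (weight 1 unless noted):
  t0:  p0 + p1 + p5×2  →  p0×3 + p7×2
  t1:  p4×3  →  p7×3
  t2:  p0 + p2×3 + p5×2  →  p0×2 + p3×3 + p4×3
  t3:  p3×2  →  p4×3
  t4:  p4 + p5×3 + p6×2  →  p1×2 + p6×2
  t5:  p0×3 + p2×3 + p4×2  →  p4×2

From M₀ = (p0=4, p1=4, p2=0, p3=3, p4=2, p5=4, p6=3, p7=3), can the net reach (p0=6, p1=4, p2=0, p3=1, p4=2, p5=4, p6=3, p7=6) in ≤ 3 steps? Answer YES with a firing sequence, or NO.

NO — not reachable within 3 firings

depth 0: 1 marking
depth 1: 4 markings reached so far
depth 2: 8 markings reached so far
depth 3: 11 markings reached so far
target is not among the 11 markings reachable within 3 steps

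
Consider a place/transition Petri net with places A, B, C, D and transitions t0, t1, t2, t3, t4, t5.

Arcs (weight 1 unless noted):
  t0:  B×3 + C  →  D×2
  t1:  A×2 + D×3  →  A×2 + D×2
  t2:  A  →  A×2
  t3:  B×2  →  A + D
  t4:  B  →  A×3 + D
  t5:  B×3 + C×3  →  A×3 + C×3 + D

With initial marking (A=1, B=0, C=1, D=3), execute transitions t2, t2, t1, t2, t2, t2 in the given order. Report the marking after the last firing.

(A=6, B=0, C=1, D=2)

step 1: fire t2:  (A=1, B=0, C=1, D=3) → (A=2, B=0, C=1, D=3)
step 2: fire t2:  (A=2, B=0, C=1, D=3) → (A=3, B=0, C=1, D=3)
step 3: fire t1:  (A=3, B=0, C=1, D=3) → (A=3, B=0, C=1, D=2)
step 4: fire t2:  (A=3, B=0, C=1, D=2) → (A=4, B=0, C=1, D=2)
step 5: fire t2:  (A=4, B=0, C=1, D=2) → (A=5, B=0, C=1, D=2)
step 6: fire t2:  (A=5, B=0, C=1, D=2) → (A=6, B=0, C=1, D=2)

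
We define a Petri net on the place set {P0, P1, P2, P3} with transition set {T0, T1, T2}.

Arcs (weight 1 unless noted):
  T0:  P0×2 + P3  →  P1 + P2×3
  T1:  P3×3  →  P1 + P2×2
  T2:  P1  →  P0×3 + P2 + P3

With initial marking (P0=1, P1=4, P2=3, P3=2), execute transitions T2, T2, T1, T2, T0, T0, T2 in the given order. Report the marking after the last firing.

(P0=9, P1=3, P2=15, P3=1)

step 1: fire T2:  (P0=1, P1=4, P2=3, P3=2) → (P0=4, P1=3, P2=4, P3=3)
step 2: fire T2:  (P0=4, P1=3, P2=4, P3=3) → (P0=7, P1=2, P2=5, P3=4)
step 3: fire T1:  (P0=7, P1=2, P2=5, P3=4) → (P0=7, P1=3, P2=7, P3=1)
step 4: fire T2:  (P0=7, P1=3, P2=7, P3=1) → (P0=10, P1=2, P2=8, P3=2)
step 5: fire T0:  (P0=10, P1=2, P2=8, P3=2) → (P0=8, P1=3, P2=11, P3=1)
step 6: fire T0:  (P0=8, P1=3, P2=11, P3=1) → (P0=6, P1=4, P2=14, P3=0)
step 7: fire T2:  (P0=6, P1=4, P2=14, P3=0) → (P0=9, P1=3, P2=15, P3=1)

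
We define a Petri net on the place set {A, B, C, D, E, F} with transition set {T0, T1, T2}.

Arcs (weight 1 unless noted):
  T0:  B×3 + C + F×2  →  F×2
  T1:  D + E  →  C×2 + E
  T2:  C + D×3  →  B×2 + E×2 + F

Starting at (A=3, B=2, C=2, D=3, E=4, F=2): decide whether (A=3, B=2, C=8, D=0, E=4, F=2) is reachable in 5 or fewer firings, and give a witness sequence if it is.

YES — reachable via ⟨T1, T1, T1⟩ (3 firings)

step 1: fire T1:  (A=3, B=2, C=2, D=3, E=4, F=2) → (A=3, B=2, C=4, D=2, E=4, F=2)
step 2: fire T1:  (A=3, B=2, C=4, D=2, E=4, F=2) → (A=3, B=2, C=6, D=1, E=4, F=2)
step 3: fire T1:  (A=3, B=2, C=6, D=1, E=4, F=2) → (A=3, B=2, C=8, D=0, E=4, F=2)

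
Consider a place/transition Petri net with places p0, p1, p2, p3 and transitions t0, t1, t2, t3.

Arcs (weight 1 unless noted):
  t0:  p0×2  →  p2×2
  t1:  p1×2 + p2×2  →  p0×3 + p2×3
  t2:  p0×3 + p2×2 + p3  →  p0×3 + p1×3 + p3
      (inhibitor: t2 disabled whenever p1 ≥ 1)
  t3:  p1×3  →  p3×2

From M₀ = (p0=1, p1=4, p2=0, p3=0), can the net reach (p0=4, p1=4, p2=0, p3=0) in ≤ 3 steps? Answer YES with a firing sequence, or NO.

depth 0: 1 marking
depth 1: 2 markings reached so far
depth 2: 2 markings reached so far
(frontier empty at depth 2; search complete)
target is not among the 2 markings reachable within 3 steps

NO — not reachable within 3 firings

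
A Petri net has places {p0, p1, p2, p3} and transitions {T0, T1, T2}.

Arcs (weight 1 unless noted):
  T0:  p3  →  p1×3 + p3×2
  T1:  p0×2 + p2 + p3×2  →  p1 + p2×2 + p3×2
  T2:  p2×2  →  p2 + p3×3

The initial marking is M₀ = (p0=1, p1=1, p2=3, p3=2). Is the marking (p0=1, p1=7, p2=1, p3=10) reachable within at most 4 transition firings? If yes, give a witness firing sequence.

YES — reachable via ⟨T0, T0, T2, T2⟩ (4 firings)

step 1: fire T0:  (p0=1, p1=1, p2=3, p3=2) → (p0=1, p1=4, p2=3, p3=3)
step 2: fire T0:  (p0=1, p1=4, p2=3, p3=3) → (p0=1, p1=7, p2=3, p3=4)
step 3: fire T2:  (p0=1, p1=7, p2=3, p3=4) → (p0=1, p1=7, p2=2, p3=7)
step 4: fire T2:  (p0=1, p1=7, p2=2, p3=7) → (p0=1, p1=7, p2=1, p3=10)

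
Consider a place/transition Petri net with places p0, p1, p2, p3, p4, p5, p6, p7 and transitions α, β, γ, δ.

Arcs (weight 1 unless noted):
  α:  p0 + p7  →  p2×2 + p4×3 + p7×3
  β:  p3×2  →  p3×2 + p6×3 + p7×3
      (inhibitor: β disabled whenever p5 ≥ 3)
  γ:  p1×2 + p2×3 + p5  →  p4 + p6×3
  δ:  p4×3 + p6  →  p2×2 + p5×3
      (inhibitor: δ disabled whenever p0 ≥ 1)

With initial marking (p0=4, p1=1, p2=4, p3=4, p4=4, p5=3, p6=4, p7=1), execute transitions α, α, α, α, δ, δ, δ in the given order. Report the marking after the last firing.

(p0=0, p1=1, p2=18, p3=4, p4=7, p5=12, p6=1, p7=9)

step 1: fire α:  (p0=4, p1=1, p2=4, p3=4, p4=4, p5=3, p6=4, p7=1) → (p0=3, p1=1, p2=6, p3=4, p4=7, p5=3, p6=4, p7=3)
step 2: fire α:  (p0=3, p1=1, p2=6, p3=4, p4=7, p5=3, p6=4, p7=3) → (p0=2, p1=1, p2=8, p3=4, p4=10, p5=3, p6=4, p7=5)
step 3: fire α:  (p0=2, p1=1, p2=8, p3=4, p4=10, p5=3, p6=4, p7=5) → (p0=1, p1=1, p2=10, p3=4, p4=13, p5=3, p6=4, p7=7)
step 4: fire α:  (p0=1, p1=1, p2=10, p3=4, p4=13, p5=3, p6=4, p7=7) → (p0=0, p1=1, p2=12, p3=4, p4=16, p5=3, p6=4, p7=9)
step 5: fire δ:  (p0=0, p1=1, p2=12, p3=4, p4=16, p5=3, p6=4, p7=9) → (p0=0, p1=1, p2=14, p3=4, p4=13, p5=6, p6=3, p7=9)
step 6: fire δ:  (p0=0, p1=1, p2=14, p3=4, p4=13, p5=6, p6=3, p7=9) → (p0=0, p1=1, p2=16, p3=4, p4=10, p5=9, p6=2, p7=9)
step 7: fire δ:  (p0=0, p1=1, p2=16, p3=4, p4=10, p5=9, p6=2, p7=9) → (p0=0, p1=1, p2=18, p3=4, p4=7, p5=12, p6=1, p7=9)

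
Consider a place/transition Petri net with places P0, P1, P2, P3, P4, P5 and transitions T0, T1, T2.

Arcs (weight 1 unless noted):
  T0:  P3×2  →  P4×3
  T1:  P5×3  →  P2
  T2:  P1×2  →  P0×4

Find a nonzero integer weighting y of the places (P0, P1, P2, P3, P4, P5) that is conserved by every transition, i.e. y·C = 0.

y = (P0:1, P1:2, P2:0, P3:0, P4:0, P5:0)

Incidence matrix C (rows=places, cols=transitions):
       T0   T1   T2
   P0   0    0    4
   P1   0    0   -2
   P2   0    1    0
   P3  -2    0    0
   P4   3    0    0
   P5   0   -3    0

Candidate y = [1, 2, 0, 0, 0, 0]; check y·C column-wise:
  col T0: 1·0 + 2·0 + 0·-2 + 0·3 = 0
  col T1: 1·0 + 2·0 + 0·1 + 0·-3 = 0
  col T2: 1·4 + 2·-2 = 0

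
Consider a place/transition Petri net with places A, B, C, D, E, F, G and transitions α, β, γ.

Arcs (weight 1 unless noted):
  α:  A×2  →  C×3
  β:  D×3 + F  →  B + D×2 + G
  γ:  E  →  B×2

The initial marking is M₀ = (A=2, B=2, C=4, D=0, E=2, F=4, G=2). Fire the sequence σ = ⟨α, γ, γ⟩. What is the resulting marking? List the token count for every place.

step 1: fire α:  (A=2, B=2, C=4, D=0, E=2, F=4, G=2) → (A=0, B=2, C=7, D=0, E=2, F=4, G=2)
step 2: fire γ:  (A=0, B=2, C=7, D=0, E=2, F=4, G=2) → (A=0, B=4, C=7, D=0, E=1, F=4, G=2)
step 3: fire γ:  (A=0, B=4, C=7, D=0, E=1, F=4, G=2) → (A=0, B=6, C=7, D=0, E=0, F=4, G=2)

(A=0, B=6, C=7, D=0, E=0, F=4, G=2)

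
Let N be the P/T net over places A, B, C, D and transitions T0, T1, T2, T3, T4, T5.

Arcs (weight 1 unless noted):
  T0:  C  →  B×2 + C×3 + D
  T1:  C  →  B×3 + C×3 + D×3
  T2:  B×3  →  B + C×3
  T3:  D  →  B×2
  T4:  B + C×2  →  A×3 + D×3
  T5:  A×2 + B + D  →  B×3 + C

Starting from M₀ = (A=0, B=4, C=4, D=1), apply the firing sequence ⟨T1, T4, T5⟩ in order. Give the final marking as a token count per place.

step 1: fire T1:  (A=0, B=4, C=4, D=1) → (A=0, B=7, C=6, D=4)
step 2: fire T4:  (A=0, B=7, C=6, D=4) → (A=3, B=6, C=4, D=7)
step 3: fire T5:  (A=3, B=6, C=4, D=7) → (A=1, B=8, C=5, D=6)

(A=1, B=8, C=5, D=6)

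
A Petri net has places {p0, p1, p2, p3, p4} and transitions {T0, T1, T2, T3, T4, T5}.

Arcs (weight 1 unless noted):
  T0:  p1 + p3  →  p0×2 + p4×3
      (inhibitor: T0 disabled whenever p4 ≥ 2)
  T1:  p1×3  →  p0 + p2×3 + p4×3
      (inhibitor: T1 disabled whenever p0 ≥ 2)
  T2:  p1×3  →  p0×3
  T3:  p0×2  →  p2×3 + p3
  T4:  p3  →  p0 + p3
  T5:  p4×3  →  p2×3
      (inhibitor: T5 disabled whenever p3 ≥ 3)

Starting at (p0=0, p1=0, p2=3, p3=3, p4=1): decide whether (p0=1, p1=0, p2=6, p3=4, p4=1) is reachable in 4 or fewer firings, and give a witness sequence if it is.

step 1: fire T4:  (p0=0, p1=0, p2=3, p3=3, p4=1) → (p0=1, p1=0, p2=3, p3=3, p4=1)
step 2: fire T4:  (p0=1, p1=0, p2=3, p3=3, p4=1) → (p0=2, p1=0, p2=3, p3=3, p4=1)
step 3: fire T3:  (p0=2, p1=0, p2=3, p3=3, p4=1) → (p0=0, p1=0, p2=6, p3=4, p4=1)
step 4: fire T4:  (p0=0, p1=0, p2=6, p3=4, p4=1) → (p0=1, p1=0, p2=6, p3=4, p4=1)

YES — reachable via ⟨T4, T4, T3, T4⟩ (4 firings)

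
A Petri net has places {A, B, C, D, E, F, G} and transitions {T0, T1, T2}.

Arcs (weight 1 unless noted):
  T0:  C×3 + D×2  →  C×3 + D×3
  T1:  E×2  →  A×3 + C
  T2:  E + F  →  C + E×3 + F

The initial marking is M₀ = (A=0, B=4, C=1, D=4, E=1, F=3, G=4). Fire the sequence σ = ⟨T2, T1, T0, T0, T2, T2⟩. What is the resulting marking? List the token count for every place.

step 1: fire T2:  (A=0, B=4, C=1, D=4, E=1, F=3, G=4) → (A=0, B=4, C=2, D=4, E=3, F=3, G=4)
step 2: fire T1:  (A=0, B=4, C=2, D=4, E=3, F=3, G=4) → (A=3, B=4, C=3, D=4, E=1, F=3, G=4)
step 3: fire T0:  (A=3, B=4, C=3, D=4, E=1, F=3, G=4) → (A=3, B=4, C=3, D=5, E=1, F=3, G=4)
step 4: fire T0:  (A=3, B=4, C=3, D=5, E=1, F=3, G=4) → (A=3, B=4, C=3, D=6, E=1, F=3, G=4)
step 5: fire T2:  (A=3, B=4, C=3, D=6, E=1, F=3, G=4) → (A=3, B=4, C=4, D=6, E=3, F=3, G=4)
step 6: fire T2:  (A=3, B=4, C=4, D=6, E=3, F=3, G=4) → (A=3, B=4, C=5, D=6, E=5, F=3, G=4)

(A=3, B=4, C=5, D=6, E=5, F=3, G=4)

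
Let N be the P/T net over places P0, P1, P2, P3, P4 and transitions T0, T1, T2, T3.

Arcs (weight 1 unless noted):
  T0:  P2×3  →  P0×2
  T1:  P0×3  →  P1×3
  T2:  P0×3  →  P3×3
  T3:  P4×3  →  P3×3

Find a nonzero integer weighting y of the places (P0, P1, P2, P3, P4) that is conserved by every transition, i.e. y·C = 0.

Incidence matrix C (rows=places, cols=transitions):
       T0   T1   T2   T3
   P0   2   -3   -3    0
   P1   0    3    0    0
   P2  -3    0    0    0
   P3   0    0    3    3
   P4   0    0    0   -3

Candidate y = [3, 3, 2, 3, 3]; check y·C column-wise:
  col T0: 3·2 + 3·0 + 2·-3 + 3·0 + 3·0 = 0
  col T1: 3·-3 + 3·3 + 2·0 + 3·0 + 3·0 = 0
  col T2: 3·-3 + 3·0 + 2·0 + 3·3 + 3·0 = 0
  col T3: 3·0 + 3·0 + 2·0 + 3·3 + 3·-3 = 0

y = (P0:3, P1:3, P2:2, P3:3, P4:3)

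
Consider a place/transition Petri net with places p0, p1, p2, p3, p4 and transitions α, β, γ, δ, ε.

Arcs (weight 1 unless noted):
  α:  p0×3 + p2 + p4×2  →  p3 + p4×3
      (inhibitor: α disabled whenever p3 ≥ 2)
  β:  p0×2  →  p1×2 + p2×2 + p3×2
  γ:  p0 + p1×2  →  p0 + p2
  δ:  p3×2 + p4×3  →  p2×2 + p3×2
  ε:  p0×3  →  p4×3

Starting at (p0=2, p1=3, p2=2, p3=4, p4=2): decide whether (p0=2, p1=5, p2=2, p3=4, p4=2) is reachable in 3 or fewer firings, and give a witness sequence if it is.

NO — not reachable within 3 firings

depth 0: 1 marking
depth 1: 3 markings reached so far
depth 2: 4 markings reached so far
depth 3: 4 markings reached so far
(frontier empty at depth 3; search complete)
target is not among the 4 markings reachable within 3 steps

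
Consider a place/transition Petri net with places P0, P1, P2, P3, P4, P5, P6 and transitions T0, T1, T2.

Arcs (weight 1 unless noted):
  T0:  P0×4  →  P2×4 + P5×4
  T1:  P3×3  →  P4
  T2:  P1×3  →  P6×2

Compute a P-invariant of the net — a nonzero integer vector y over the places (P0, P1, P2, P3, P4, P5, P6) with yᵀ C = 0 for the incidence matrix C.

Incidence matrix C (rows=places, cols=transitions):
       T0   T1   T2
   P0  -4    0    0
   P1   0    0   -3
   P2   4    0    0
   P3   0   -3    0
   P4   0    1    0
   P5   4    0    0
   P6   0    0    2

Candidate y = [1, 0, 1, 0, 0, 0, 0]; check y·C column-wise:
  col T0: 1·-4 + 1·4 + 0·4 = 0
  col T1: 1·0 + 1·0 + 0·-3 + 0·1 = 0
  col T2: 1·0 + 0·-3 + 1·0 + 0·2 = 0

y = (P0:1, P1:0, P2:1, P3:0, P4:0, P5:0, P6:0)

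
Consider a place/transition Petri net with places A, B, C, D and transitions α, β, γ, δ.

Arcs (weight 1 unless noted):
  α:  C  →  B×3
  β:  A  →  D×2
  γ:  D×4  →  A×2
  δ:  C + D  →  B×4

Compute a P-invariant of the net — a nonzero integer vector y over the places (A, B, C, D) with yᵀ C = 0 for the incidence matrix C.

y = (A:2, B:1, C:3, D:1)

Incidence matrix C (rows=places, cols=transitions):
        α    β    γ    δ
    A   0   -1    2    0
    B   3    0    0    4
    C  -1    0    0   -1
    D   0    2   -4   -1

Candidate y = [2, 1, 3, 1]; check y·C column-wise:
  col α: 2·0 + 1·3 + 3·-1 + 1·0 = 0
  col β: 2·-1 + 1·0 + 3·0 + 1·2 = 0
  col γ: 2·2 + 1·0 + 3·0 + 1·-4 = 0
  col δ: 2·0 + 1·4 + 3·-1 + 1·-1 = 0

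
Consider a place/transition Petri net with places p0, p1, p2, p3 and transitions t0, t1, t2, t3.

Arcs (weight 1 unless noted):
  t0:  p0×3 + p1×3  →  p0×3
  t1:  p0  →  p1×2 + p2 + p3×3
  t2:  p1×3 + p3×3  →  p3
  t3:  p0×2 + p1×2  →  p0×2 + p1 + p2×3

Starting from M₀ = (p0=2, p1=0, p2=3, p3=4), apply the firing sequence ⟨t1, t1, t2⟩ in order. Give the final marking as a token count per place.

step 1: fire t1:  (p0=2, p1=0, p2=3, p3=4) → (p0=1, p1=2, p2=4, p3=7)
step 2: fire t1:  (p0=1, p1=2, p2=4, p3=7) → (p0=0, p1=4, p2=5, p3=10)
step 3: fire t2:  (p0=0, p1=4, p2=5, p3=10) → (p0=0, p1=1, p2=5, p3=8)

(p0=0, p1=1, p2=5, p3=8)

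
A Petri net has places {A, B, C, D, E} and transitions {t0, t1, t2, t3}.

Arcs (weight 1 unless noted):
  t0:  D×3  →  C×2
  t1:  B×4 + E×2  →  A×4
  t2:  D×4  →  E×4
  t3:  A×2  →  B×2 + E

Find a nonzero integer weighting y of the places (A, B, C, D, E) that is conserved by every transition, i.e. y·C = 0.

y = (A:1, B:1, C:0, D:0, E:0)

Incidence matrix C (rows=places, cols=transitions):
       t0   t1   t2   t3
    A   0    4    0   -2
    B   0   -4    0    2
    C   2    0    0    0
    D  -3    0   -4    0
    E   0   -2    4    1

Candidate y = [1, 1, 0, 0, 0]; check y·C column-wise:
  col t0: 1·0 + 1·0 + 0·2 + 0·-3 = 0
  col t1: 1·4 + 1·-4 + 0·-2 = 0
  col t2: 1·0 + 1·0 + 0·-4 + 0·4 = 0
  col t3: 1·-2 + 1·2 + 0·1 = 0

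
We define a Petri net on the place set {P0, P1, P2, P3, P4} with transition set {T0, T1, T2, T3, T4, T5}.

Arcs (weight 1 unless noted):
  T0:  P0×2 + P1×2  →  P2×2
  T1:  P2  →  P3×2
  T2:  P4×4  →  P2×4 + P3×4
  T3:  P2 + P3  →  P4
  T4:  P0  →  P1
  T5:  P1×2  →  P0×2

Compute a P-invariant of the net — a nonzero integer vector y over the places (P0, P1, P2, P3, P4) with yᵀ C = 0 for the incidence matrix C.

Incidence matrix C (rows=places, cols=transitions):
       T0   T1   T2   T3   T4   T5
   P0  -2    0    0    0   -1    2
   P1  -2    0    0    0    1   -2
   P2   2   -1    4   -1    0    0
   P3   0    2    4   -1    0    0
   P4   0    0   -4    1    0    0

Candidate y = [1, 1, 2, 1, 3]; check y·C column-wise:
  col T0: 1·-2 + 1·-2 + 2·2 + 1·0 + 3·0 = 0
  col T1: 1·0 + 1·0 + 2·-1 + 1·2 + 3·0 = 0
  col T2: 1·0 + 1·0 + 2·4 + 1·4 + 3·-4 = 0
  col T3: 1·0 + 1·0 + 2·-1 + 1·-1 + 3·1 = 0
  col T4: 1·-1 + 1·1 + 2·0 + 1·0 + 3·0 = 0
  col T5: 1·2 + 1·-2 + 2·0 + 1·0 + 3·0 = 0

y = (P0:1, P1:1, P2:2, P3:1, P4:3)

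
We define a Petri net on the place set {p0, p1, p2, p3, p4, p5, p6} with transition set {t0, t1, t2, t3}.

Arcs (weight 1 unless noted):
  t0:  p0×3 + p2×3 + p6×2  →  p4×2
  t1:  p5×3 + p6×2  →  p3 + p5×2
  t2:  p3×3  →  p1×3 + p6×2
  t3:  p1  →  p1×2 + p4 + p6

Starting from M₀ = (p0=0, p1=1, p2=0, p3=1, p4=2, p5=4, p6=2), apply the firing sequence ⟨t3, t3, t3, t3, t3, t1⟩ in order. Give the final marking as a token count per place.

step 1: fire t3:  (p0=0, p1=1, p2=0, p3=1, p4=2, p5=4, p6=2) → (p0=0, p1=2, p2=0, p3=1, p4=3, p5=4, p6=3)
step 2: fire t3:  (p0=0, p1=2, p2=0, p3=1, p4=3, p5=4, p6=3) → (p0=0, p1=3, p2=0, p3=1, p4=4, p5=4, p6=4)
step 3: fire t3:  (p0=0, p1=3, p2=0, p3=1, p4=4, p5=4, p6=4) → (p0=0, p1=4, p2=0, p3=1, p4=5, p5=4, p6=5)
step 4: fire t3:  (p0=0, p1=4, p2=0, p3=1, p4=5, p5=4, p6=5) → (p0=0, p1=5, p2=0, p3=1, p4=6, p5=4, p6=6)
step 5: fire t3:  (p0=0, p1=5, p2=0, p3=1, p4=6, p5=4, p6=6) → (p0=0, p1=6, p2=0, p3=1, p4=7, p5=4, p6=7)
step 6: fire t1:  (p0=0, p1=6, p2=0, p3=1, p4=7, p5=4, p6=7) → (p0=0, p1=6, p2=0, p3=2, p4=7, p5=3, p6=5)

(p0=0, p1=6, p2=0, p3=2, p4=7, p5=3, p6=5)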